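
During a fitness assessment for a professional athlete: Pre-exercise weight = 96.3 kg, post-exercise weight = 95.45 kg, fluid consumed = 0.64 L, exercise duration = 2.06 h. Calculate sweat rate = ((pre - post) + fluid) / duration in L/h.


Weight loss = 96.3 - 95.45 = 0.85 kg (approx L)
Total sweat = 0.85 + 0.64 = 1.49 L
Sweat rate = 1.49 / 2.06 = 0.723 L/h

0.723 L/h


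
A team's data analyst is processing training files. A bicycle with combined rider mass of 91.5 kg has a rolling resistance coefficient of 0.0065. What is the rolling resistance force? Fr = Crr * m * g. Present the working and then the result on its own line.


Fr = 0.0065 * 91.5 * 9.81
= 0.59475 * 9.81
= 5.834 N

5.834 N


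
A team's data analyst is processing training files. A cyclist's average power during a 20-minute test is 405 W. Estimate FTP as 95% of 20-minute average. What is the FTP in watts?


FTP = 20-min power * 0.95
= 405 * 0.95
= 384.75 W

384.75 W


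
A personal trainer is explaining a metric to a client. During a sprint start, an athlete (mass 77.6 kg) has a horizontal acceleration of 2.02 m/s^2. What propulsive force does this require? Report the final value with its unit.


Propulsive force = mass * acceleration
= 77.6 kg * 2.02 m/s^2
= 156.75 N

156.75 N


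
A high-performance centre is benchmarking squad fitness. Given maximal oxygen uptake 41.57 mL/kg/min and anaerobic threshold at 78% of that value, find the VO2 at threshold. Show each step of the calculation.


Percentage as decimal = 0.78
VO2 at AT = 41.57 * 0.78 = 32.42 mL/kg/min

32.42 mL/kg/min


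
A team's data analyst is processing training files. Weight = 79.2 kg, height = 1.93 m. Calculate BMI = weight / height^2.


height^2 = 1.93^2 = 3.7249
BMI = 79.2 / 3.7249 = 21.26 kg/m^2

21.26 kg/m^2


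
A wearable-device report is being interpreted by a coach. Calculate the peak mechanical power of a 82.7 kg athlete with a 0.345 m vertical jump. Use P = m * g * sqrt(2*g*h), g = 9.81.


First, sqrt(2gh) = sqrt(2 * 9.81 * 0.345)
= sqrt(6.7689) = 2.601711 m/s
Power = 82.7 * 9.81 * 2.601711 = 2110.73 W

2110.73 W


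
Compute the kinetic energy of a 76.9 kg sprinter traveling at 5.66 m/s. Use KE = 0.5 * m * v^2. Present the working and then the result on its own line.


Velocity squared = 32.0356
KE = 0.5 * 76.9 * 32.0356 = 1231.77 J

1231.77 J


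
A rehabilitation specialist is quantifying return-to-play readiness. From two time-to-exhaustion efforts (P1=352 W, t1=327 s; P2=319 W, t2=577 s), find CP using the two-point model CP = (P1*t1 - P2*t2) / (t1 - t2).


Work in trial 1 = 115104 J
Work in trial 2 = 184063 J
Delta work = -68959 J
Delta time = -250 s
CP = -68959 / -250 = 275.84 W

275.84 W


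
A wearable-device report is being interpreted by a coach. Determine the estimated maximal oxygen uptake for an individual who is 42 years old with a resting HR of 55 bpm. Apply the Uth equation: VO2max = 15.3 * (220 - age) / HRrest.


HRmax = 220 - 42 = 178
VO2max = 15.3 * (178 / 55)
= 15.3 * 3.2364
= 49.52 mL/kg/min

49.52 mL/kg/min


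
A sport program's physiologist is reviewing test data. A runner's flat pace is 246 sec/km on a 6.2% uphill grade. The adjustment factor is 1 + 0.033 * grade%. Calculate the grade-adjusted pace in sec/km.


Factor = 1 + 0.033 * 6.2 = 1.2046
Adjusted pace = 246 * 1.2046
= 296.33 sec/km

296.33 s/km


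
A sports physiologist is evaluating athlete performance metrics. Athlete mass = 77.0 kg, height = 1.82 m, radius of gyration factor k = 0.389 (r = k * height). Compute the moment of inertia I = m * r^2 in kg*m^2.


r = k * height = 0.389 * 1.82 = 0.70798 m
r^2 = 0.70798^2 = 0.501236
I = 77.0 * 0.501236 = 38.595 kg*m^2

38.595 kg*m^2


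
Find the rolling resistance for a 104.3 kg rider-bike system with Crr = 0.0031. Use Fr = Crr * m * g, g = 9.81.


m * g = 104.3 * 9.81 = 1023.183 N
Fr = 0.0031 * 1023.183 = 3.172 N

3.172 N


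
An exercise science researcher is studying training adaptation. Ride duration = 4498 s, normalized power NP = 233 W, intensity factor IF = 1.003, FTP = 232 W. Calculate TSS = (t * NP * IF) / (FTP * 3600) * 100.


Numerator = 4498 * 233 * 1.003 = 1051178.102
Denominator = 232 * 3600 = 835200
TSS = 1051178.102 / 835200 * 100
= 125.86

125.86 TSS


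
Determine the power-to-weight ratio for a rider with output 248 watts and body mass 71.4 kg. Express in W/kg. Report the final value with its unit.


P/W = 248 / 71.4 = 3.473 W/kg

3.473 W/kg


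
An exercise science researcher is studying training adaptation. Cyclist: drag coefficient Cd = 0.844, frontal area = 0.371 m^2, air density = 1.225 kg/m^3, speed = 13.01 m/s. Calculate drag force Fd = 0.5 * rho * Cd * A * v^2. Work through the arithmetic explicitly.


v^2 = 13.01^2 = 169.2601
Fd = 0.5 * 1.225 * 0.844 * 0.371 * 169.2601
= 32.462 N

32.462 N


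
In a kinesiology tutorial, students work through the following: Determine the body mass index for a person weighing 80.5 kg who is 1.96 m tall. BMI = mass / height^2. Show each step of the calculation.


BMI = mass / height^2
= 80.5 / 1.96^2
= 80.5 / 3.8416
= 20.95 kg/m^2

20.95 kg/m^2


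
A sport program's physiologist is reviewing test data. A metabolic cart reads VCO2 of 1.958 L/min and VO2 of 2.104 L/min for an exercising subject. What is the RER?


RER = VCO2 / VO2 = 1.958 / 2.104 = 0.9306

0.9306


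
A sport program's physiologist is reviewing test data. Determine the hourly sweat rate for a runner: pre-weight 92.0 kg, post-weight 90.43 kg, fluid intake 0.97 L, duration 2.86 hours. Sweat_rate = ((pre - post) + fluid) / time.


Mass lost = 92.0 - 90.43 = 1.57 kg
Add fluid consumed: 1.57 + 0.97 = 2.54 L total sweat
Sweat rate = 2.54 / 2.86 = 0.888 L/h

0.888 L/h


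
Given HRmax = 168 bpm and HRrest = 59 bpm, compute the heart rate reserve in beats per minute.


Heart rate reserve = maximum HR minus resting HR
HRR = 168 - 59 = 109 bpm

109 bpm


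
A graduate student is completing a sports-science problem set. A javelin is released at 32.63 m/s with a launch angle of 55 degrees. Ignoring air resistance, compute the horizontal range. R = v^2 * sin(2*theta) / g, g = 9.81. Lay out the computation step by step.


Launch speed squared = 1064.7169
sin(2 * 55 deg) = 0.939693
Range = 1064.7169 * 0.939693 / 9.81
= 101.988 m

101.988 m


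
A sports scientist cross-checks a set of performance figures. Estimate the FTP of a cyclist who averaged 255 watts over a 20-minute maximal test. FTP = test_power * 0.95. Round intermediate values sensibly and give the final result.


FTP = 255 * 0.95 = 242.25 W

242.25 W


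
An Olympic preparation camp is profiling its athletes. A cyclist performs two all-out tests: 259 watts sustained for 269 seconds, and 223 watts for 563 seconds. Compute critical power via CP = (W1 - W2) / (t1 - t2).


W1 = P1 * t1 = 259 * 269 = 69671 J
W2 = P2 * t2 = 223 * 563 = 125549 J
CP = (69671 - 125549) / (269 - 563)
= 190.06 W

190.06 W


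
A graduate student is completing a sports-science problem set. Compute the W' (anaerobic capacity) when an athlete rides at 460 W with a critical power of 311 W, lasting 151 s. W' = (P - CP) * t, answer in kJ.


Above-CP power = 149 W
Duration = 151 s
W' = 149 * 151 = 22499 J
Convert: 22499 / 1000 = 22.499 kJ

22.499 kJ


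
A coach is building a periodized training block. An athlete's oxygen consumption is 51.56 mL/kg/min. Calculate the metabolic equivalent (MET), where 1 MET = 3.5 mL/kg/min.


MET = VO2 / 3.5
= 51.56 / 3.5
= 14.73 METs

14.73 METs


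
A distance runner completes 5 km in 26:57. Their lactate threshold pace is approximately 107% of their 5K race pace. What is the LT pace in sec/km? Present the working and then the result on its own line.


Convert to seconds: 26 min 57 s = 1617 s
Pace per km = 1617 / 5 = 323.4 s/km
LT pace = 323.4 * 1.07 = 346.04 s/km

346.04 s/km


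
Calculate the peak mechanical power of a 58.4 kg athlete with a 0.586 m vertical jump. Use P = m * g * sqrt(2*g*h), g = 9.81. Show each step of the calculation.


First, sqrt(2gh) = sqrt(2 * 9.81 * 0.586)
= sqrt(11.49732) = 3.39077 m/s
Power = 58.4 * 9.81 * 3.39077 = 1942.59 W

1942.59 W


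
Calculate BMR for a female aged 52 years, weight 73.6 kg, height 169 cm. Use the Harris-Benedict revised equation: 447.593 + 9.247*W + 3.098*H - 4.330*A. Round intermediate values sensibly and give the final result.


Substituting values:
W term = 9.247 * 73.6 = 680.5792
H term = 3.098 * 169 = 523.562
A term = 4.330 * 52 = 225.16
BMR = 1426.57 kcal/day

1426.57 kcal/day


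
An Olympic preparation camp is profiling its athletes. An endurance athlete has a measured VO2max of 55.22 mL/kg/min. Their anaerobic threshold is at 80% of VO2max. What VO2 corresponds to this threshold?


Anaerobic threshold VO2 = VO2max * 80%
= 55.22 * 0.8
= 44.18 mL/kg/min

44.18 mL/kg/min


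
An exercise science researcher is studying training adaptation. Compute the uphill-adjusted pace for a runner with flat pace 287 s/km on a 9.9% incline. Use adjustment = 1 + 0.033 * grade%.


Adjustment factor = 1 + 0.033 * 9.9 = 1.3267
Grade-adjusted pace = 287 * 1.3267 = 380.76 s/km

380.76 s/km


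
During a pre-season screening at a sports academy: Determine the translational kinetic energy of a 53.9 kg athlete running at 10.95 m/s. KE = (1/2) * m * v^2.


KE = 0.5 * m * v^2
= 0.5 * 53.9 * 10.95^2
= 0.5 * 53.9 * 119.9025
= 3231.37 J

3231.37 J


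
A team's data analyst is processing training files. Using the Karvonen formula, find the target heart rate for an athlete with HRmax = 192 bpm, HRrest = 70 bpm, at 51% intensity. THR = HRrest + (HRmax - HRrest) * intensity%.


HRR = 192 - 70 = 122
THR = 70 + 122 * 0.51
= 70 + 62.22
= 132.22 bpm

132.22 bpm


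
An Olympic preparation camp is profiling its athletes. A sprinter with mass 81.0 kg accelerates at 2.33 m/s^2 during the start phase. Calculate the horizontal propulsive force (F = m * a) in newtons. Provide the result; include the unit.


F = m * a
= 81.0 * 2.33
= 188.73 N

188.73 N


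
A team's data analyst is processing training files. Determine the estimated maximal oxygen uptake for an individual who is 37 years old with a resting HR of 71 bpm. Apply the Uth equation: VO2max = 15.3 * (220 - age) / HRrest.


HRmax = 220 - 37 = 183
VO2max = 15.3 * (183 / 71)
= 15.3 * 2.5775
= 39.44 mL/kg/min

39.44 mL/kg/min


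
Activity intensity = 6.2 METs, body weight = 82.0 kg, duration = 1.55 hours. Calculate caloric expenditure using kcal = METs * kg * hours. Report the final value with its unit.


kcal = 6.2 * 82.0 * 1.55
= 508.4 * 1.55
= 788.02 kcal

788.02 kcal


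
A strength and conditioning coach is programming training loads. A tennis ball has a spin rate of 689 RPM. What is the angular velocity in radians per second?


Convert RPM to rad/s: multiply by 2*pi and divide by 60
omega = 689 * 2 * pi / 60
= 72.152 rad/s

72.152 rad/s


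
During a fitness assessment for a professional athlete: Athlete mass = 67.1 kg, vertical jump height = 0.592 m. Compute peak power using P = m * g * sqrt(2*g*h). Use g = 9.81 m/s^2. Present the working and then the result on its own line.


sqrt(2 * 9.81 * 0.592) = sqrt(11.61504) = 3.408085 m/s
P = 67.1 * 9.81 * 3.408085
= 2243.38 W

2243.38 W


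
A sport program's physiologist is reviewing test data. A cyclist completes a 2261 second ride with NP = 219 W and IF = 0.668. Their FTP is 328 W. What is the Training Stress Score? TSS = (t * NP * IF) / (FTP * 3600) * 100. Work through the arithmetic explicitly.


t * NP * IF = 2261 * 219 * 0.668 = 330766.212
FTP * 3600 = 1180800
TSS = (330766.212 / 1180800) * 100 = 28.01

28.01 TSS


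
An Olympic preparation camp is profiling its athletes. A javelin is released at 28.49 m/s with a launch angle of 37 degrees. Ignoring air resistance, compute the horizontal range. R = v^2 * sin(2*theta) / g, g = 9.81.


Launch speed squared = 811.6801
sin(2 * 37 deg) = 0.961262
Range = 811.6801 * 0.961262 / 9.81
= 79.535 m

79.535 m


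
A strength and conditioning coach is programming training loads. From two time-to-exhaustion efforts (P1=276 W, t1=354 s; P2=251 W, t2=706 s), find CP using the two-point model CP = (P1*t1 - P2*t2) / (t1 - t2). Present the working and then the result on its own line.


Work in trial 1 = 97704 J
Work in trial 2 = 177206 J
Delta work = -79502 J
Delta time = -352 s
CP = -79502 / -352 = 225.86 W

225.86 W


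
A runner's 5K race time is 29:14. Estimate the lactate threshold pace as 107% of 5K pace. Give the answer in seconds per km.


Total race time = 29*60 + 14 = 1754 seconds
5K pace = 1754 / 5 = 350.8 sec/km
LT pace = 350.8 * 1.07 = 375.36 sec/km

375.36 s/km


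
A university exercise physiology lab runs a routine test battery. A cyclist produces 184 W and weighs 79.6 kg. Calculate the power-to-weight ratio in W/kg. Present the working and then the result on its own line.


P/W = power / mass
= 184 / 79.6
= 2.312 W/kg

2.312 W/kg


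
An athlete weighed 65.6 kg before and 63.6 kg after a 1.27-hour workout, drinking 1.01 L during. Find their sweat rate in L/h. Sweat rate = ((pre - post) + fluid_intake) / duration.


Body mass change = 2.0 kg
Total sweat loss = 2.0 + 1.01 = 3.01 L
Rate = 3.01 / 1.27 = 2.37 L/h

2.37 L/h


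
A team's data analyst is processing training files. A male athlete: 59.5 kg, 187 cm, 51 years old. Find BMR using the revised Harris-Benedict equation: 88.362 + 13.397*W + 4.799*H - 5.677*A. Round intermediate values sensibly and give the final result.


Intercept = 88.362
Weight contribution = 13.397 * 59.5 = 797.1215
Height contribution = 4.799 * 187 = 897.413
Age contribution = 5.677 * 51 = 289.527
BMR = 88.362 + 797.1215 + 897.413 - 289.527
= 1493.37 kcal/day

1493.37 kcal/day


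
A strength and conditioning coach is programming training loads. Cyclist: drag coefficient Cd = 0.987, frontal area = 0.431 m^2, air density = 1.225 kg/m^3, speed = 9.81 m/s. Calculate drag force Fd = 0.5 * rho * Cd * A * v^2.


v^2 = 9.81^2 = 96.2361
Fd = 0.5 * 1.225 * 0.987 * 0.431 * 96.2361
= 25.075 N

25.075 N


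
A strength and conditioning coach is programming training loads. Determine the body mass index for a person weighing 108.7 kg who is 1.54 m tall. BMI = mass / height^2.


BMI = mass / height^2
= 108.7 / 1.54^2
= 108.7 / 2.3716
= 45.83 kg/m^2

45.83 kg/m^2


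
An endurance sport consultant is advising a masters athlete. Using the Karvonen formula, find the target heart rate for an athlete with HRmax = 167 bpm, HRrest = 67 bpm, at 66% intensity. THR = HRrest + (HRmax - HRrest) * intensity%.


HRR = 167 - 67 = 100
THR = 67 + 100 * 0.66
= 67 + 66.0
= 133.0 bpm

133.0 bpm


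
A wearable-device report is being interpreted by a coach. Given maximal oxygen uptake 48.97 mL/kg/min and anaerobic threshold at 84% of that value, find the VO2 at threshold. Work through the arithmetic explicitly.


Percentage as decimal = 0.84
VO2 at AT = 48.97 * 0.84 = 41.13 mL/kg/min

41.13 mL/kg/min


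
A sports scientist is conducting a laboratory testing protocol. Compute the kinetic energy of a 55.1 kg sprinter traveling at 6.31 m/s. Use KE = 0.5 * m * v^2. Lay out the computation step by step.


Velocity squared = 39.8161
KE = 0.5 * 55.1 * 39.8161 = 1096.93 J

1096.93 J


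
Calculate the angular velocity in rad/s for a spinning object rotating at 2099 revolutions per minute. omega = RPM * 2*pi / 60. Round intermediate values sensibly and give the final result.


omega = RPM * 2*pi / 60
= 2099 * 6.28318531 / 60
= 219.807 rad/s

219.807 rad/s


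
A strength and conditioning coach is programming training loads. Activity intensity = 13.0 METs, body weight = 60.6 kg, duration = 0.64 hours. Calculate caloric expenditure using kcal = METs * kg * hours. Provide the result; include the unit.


kcal = 13.0 * 60.6 * 0.64
= 787.8 * 0.64
= 504.19 kcal

504.19 kcal


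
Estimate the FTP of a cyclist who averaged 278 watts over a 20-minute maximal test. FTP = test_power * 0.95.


FTP = 278 * 0.95 = 264.1 W

264.1 W


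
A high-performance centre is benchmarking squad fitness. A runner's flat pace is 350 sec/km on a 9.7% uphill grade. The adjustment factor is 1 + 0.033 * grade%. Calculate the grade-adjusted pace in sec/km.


Factor = 1 + 0.033 * 9.7 = 1.3201
Adjusted pace = 350 * 1.3201
= 462.04 sec/km

462.04 s/km


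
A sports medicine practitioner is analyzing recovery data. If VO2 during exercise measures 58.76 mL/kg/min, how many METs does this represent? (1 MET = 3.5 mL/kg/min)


METs = VO2 / 3.5 = 58.76 / 3.5 = 16.79

16.79 METs


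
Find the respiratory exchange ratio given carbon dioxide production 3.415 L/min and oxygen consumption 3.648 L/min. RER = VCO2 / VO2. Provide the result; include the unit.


VCO2 = 3.415 L/min
VO2 = 3.648 L/min
RER = 3.415 / 3.648 = 0.9361

0.9361


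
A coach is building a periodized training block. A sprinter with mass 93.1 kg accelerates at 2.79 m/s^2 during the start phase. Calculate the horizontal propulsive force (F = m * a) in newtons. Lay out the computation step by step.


F = m * a
= 93.1 * 2.79
= 259.75 N

259.75 N


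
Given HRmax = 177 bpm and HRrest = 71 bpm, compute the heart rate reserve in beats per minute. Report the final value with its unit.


Heart rate reserve = maximum HR minus resting HR
HRR = 177 - 71 = 106 bpm

106 bpm


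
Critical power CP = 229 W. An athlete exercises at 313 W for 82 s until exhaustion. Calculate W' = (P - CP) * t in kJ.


P - CP = 313 - 229 = 84 W
W' = 84 * 82 = 6888 J
= 6888 / 1000 = 6.888 kJ

6.888 kJ


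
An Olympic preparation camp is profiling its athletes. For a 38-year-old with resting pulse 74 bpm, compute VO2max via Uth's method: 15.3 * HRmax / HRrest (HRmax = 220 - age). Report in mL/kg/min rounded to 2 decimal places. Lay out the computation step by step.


Step 1: HRmax = 220 - 38 = 182 bpm
Step 2: Ratio = 182 / 74 = 2.4595
Step 3: VO2max = 15.3 * 2.4595 = 37.63 mL/kg/min

37.63 mL/kg/min


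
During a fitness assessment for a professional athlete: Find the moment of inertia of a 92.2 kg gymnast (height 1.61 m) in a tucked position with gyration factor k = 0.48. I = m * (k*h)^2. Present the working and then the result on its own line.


Radius of gyration = 0.48 * 1.61 = 0.7728 m
I = 92.2 * 0.7728^2
= 92.2 * 0.59722
= 55.064 kg*m^2

55.064 kg*m^2


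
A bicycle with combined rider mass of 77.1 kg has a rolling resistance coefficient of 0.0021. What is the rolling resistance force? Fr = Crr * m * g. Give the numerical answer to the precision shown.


Fr = 0.0021 * 77.1 * 9.81
= 0.16191 * 9.81
= 1.588 N

1.588 N


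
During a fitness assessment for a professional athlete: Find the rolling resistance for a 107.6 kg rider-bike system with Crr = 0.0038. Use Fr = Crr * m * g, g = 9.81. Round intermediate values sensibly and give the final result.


m * g = 107.6 * 9.81 = 1055.556 N
Fr = 0.0038 * 1055.556 = 4.011 N

4.011 N


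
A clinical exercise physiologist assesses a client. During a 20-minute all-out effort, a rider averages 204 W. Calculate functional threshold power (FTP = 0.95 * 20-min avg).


FTP = 0.95 * 204
= 193.8 W

193.8 W


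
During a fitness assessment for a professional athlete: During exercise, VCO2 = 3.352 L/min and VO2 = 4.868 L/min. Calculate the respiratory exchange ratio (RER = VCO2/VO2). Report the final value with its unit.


RER = VCO2 / VO2
= 3.352 / 4.868
= 0.6886

0.6886


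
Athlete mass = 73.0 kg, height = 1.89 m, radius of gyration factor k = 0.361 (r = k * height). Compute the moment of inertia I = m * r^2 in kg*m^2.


r = k * height = 0.361 * 1.89 = 0.68229 m
r^2 = 0.68229^2 = 0.46552
I = 73.0 * 0.46552 = 33.983 kg*m^2

33.983 kg*m^2


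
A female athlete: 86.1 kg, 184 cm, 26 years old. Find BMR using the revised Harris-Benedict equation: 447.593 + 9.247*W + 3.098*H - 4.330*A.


Intercept = 447.593
Weight contribution = 9.247 * 86.1 = 796.1667
Height contribution = 3.098 * 184 = 570.032
Age contribution = 4.33 * 26 = 112.58
BMR = 447.593 + 796.1667 + 570.032 - 112.58
= 1701.21 kcal/day

1701.21 kcal/day


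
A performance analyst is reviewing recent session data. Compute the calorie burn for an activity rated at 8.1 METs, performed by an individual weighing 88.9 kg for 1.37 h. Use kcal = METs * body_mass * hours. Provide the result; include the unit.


Product of METs and mass = 8.1 * 88.9 = 720.09
Total kcal = 720.09 * 1.37 = 986.52 kcal

986.52 kcal


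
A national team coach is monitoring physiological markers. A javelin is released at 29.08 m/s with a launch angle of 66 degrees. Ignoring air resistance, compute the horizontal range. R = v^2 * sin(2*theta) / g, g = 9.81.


Launch speed squared = 845.6464
sin(2 * 66 deg) = 0.743145
Range = 845.6464 * 0.743145 / 9.81
= 64.061 m

64.061 m


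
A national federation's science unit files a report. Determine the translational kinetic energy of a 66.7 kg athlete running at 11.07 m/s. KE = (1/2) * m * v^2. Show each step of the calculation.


KE = 0.5 * m * v^2
= 0.5 * 66.7 * 11.07^2
= 0.5 * 66.7 * 122.5449
= 4086.87 J

4086.87 J


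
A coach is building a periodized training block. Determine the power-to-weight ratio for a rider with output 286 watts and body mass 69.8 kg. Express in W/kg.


P/W = 286 / 69.8 = 4.097 W/kg

4.097 W/kg


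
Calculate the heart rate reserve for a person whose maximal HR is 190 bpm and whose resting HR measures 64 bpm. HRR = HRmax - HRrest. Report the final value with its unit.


HRmax = 190 bpm
HRrest = 64 bpm
HRR = 190 - 64 = 126 bpm

126 bpm


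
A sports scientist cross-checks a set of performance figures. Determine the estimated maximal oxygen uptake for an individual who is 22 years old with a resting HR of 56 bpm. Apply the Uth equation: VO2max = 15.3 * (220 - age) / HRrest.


HRmax = 220 - 22 = 198
VO2max = 15.3 * (198 / 56)
= 15.3 * 3.5357
= 54.1 mL/kg/min

54.1 mL/kg/min


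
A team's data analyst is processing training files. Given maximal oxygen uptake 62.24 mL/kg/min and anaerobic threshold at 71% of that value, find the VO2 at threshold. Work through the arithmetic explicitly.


Percentage as decimal = 0.71
VO2 at AT = 62.24 * 0.71 = 44.19 mL/kg/min

44.19 mL/kg/min


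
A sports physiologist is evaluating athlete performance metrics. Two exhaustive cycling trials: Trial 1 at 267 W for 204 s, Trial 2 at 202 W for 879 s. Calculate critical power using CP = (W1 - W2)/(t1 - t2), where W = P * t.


W1 = 267 * 204 = 54468 J
W2 = 202 * 879 = 177558 J
CP = (54468 - 177558) / (204 - 879)
= -123090 / -675
= 182.36 W

182.36 W


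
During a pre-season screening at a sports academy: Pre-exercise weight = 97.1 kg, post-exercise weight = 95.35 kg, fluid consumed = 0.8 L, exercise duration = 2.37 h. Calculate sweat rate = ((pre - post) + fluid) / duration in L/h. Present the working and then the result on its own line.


Weight loss = 97.1 - 95.35 = 1.75 kg (approx L)
Total sweat = 1.75 + 0.8 = 2.55 L
Sweat rate = 2.55 / 2.37 = 1.076 L/h

1.076 L/h


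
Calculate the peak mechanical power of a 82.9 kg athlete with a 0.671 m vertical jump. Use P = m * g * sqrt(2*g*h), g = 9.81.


First, sqrt(2gh) = sqrt(2 * 9.81 * 0.671)
= sqrt(13.16502) = 3.628363 m/s
Power = 82.9 * 9.81 * 3.628363 = 2950.76 W

2950.76 W


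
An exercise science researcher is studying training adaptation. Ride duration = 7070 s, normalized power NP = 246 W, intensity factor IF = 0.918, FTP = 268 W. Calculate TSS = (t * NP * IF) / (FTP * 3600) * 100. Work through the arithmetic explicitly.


Numerator = 7070 * 246 * 0.918 = 1596603.96
Denominator = 268 * 3600 = 964800
TSS = 1596603.96 / 964800 * 100
= 165.49

165.49 TSS


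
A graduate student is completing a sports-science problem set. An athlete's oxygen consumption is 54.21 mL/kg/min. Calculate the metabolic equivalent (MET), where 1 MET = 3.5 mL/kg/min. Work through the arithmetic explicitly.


MET = VO2 / 3.5
= 54.21 / 3.5
= 15.49 METs

15.49 METs


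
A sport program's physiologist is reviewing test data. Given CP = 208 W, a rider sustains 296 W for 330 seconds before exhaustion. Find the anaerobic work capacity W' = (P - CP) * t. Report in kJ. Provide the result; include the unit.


Excess power = 296 - 208 = 88 W
Work above CP = 88 * 330 = 29040 J
W' = 29.04 kJ

29.04 kJ


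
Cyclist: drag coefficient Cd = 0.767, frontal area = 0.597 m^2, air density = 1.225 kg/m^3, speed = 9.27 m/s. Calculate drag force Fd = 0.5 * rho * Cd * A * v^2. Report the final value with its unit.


v^2 = 9.27^2 = 85.9329
Fd = 0.5 * 1.225 * 0.767 * 0.597 * 85.9329
= 24.101 N

24.101 N


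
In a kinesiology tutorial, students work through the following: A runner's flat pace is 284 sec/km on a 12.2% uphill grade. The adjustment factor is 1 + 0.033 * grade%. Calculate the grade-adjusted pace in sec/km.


Factor = 1 + 0.033 * 12.2 = 1.4026
Adjusted pace = 284 * 1.4026
= 398.34 sec/km

398.34 s/km


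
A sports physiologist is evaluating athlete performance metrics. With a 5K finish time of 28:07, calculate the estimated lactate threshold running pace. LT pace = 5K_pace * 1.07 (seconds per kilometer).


Race duration = 1687 s for 5 km
Average pace = 1687 / 5 = 337.4 s/km
LT pace = 337.4 * 1.07
= 361.02 s/km

361.02 s/km


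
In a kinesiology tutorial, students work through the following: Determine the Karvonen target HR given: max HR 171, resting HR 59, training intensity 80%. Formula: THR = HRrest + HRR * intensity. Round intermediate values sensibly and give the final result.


HRR = HRmax - HRrest = 171 - 59 = 112
THR = 59 + 112 * 0.8
= 148.6 bpm

148.6 bpm


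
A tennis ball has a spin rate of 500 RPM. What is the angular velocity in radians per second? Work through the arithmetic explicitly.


Convert RPM to rad/s: multiply by 2*pi and divide by 60
omega = 500 * 2 * pi / 60
= 52.36 rad/s

52.36 rad/s


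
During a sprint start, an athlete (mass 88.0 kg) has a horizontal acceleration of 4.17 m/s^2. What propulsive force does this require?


Propulsive force = mass * acceleration
= 88.0 kg * 4.17 m/s^2
= 366.96 N

366.96 N


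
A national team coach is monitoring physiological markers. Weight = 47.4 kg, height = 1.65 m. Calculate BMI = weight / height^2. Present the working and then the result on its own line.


height^2 = 1.65^2 = 2.7225
BMI = 47.4 / 2.7225 = 17.41 kg/m^2

17.41 kg/m^2


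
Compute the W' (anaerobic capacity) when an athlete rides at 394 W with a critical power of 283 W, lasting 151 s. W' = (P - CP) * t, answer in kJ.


Above-CP power = 111 W
Duration = 151 s
W' = 111 * 151 = 16761 J
Convert: 16761 / 1000 = 16.761 kJ

16.761 kJ


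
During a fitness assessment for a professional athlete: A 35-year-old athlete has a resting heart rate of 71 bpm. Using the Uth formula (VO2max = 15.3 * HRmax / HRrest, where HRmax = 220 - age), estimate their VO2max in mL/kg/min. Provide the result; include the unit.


HRmax = 220 - 35 = 185 bpm
Ratio = HRmax / HRrest = 185 / 71 = 2.6056
VO2max = 15.3 * 2.6056 = 39.87 mL/kg/min

39.87 mL/kg/min


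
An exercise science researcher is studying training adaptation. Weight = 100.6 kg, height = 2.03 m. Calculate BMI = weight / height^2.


height^2 = 2.03^2 = 4.1209
BMI = 100.6 / 4.1209 = 24.41 kg/m^2

24.41 kg/m^2


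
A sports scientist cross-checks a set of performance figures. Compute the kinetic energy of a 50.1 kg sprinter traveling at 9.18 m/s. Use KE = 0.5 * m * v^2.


Velocity squared = 84.2724
KE = 0.5 * 50.1 * 84.2724 = 2111.02 J

2111.02 J


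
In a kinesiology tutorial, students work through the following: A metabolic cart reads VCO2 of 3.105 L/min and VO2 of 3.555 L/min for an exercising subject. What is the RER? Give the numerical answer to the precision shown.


RER = VCO2 / VO2 = 3.105 / 3.555 = 0.8734

0.8734


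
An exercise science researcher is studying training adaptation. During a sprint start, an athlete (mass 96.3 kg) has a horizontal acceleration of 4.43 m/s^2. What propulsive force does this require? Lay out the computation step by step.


Propulsive force = mass * acceleration
= 96.3 kg * 4.43 m/s^2
= 426.61 N

426.61 N


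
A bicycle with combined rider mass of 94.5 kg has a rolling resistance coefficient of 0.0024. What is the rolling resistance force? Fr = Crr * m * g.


Fr = 0.0024 * 94.5 * 9.81
= 0.2268 * 9.81
= 2.225 N

2.225 N


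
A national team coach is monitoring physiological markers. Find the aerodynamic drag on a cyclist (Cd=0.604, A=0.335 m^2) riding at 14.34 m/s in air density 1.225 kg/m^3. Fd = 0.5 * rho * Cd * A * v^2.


Fd = 0.5 * 1.225 * 0.604 * 0.335 * 14.34^2
= 0.5 * 1.225 * 0.604 * 0.335 * 205.6356
= 25.485 N

25.485 N


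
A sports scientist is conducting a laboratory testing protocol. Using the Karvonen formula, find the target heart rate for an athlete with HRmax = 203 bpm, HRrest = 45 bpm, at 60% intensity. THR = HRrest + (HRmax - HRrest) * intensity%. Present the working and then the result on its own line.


HRR = 203 - 45 = 158
THR = 45 + 158 * 0.6
= 45 + 94.8
= 139.8 bpm

139.8 bpm


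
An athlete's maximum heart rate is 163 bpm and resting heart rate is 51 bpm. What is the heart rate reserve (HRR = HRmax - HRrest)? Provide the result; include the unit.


HRR = HRmax - HRrest
= 163 - 51
= 112 bpm

112 bpm


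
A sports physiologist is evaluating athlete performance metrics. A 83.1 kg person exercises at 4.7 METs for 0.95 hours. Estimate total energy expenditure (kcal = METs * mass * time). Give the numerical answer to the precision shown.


Energy = METs * mass(kg) * time(h)
= 4.7 * 83.1 * 0.95
= 371.04 kcal

371.04 kcal


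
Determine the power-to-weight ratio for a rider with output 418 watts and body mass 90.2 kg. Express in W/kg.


P/W = 418 / 90.2 = 4.634 W/kg

4.634 W/kg


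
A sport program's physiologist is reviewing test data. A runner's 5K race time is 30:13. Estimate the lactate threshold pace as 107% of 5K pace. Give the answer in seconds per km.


Total race time = 30*60 + 13 = 1813 seconds
5K pace = 1813 / 5 = 362.6 sec/km
LT pace = 362.6 * 1.07 = 387.98 sec/km

387.98 s/km


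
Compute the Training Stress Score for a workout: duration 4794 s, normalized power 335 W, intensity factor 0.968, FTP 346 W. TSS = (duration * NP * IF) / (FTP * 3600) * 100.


Product = 4794 * 335 * 0.968 = 1554598.32
Base = 346 * 3600 = 1245600
TSS = 1554598.32 / 1245600 * 100 = 124.81

124.81 TSS


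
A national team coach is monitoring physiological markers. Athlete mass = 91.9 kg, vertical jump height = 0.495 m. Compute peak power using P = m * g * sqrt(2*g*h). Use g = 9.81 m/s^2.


sqrt(2 * 9.81 * 0.495) = sqrt(9.7119) = 3.116392 m/s
P = 91.9 * 9.81 * 3.116392
= 2809.55 W

2809.55 W


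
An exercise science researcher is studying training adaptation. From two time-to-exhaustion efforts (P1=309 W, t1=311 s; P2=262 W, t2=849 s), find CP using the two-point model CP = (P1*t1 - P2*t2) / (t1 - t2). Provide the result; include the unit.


Work in trial 1 = 96099 J
Work in trial 2 = 222438 J
Delta work = -126339 J
Delta time = -538 s
CP = -126339 / -538 = 234.83 W

234.83 W


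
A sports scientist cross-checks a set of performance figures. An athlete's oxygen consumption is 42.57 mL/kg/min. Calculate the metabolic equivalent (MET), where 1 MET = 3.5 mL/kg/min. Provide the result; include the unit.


MET = VO2 / 3.5
= 42.57 / 3.5
= 12.16 METs

12.16 METs


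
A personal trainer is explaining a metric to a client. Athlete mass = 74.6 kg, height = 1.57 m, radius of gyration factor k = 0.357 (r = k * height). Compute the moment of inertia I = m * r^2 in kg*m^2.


r = k * height = 0.357 * 1.57 = 0.56049 m
r^2 = 0.56049^2 = 0.314149
I = 74.6 * 0.314149 = 23.436 kg*m^2

23.436 kg*m^2


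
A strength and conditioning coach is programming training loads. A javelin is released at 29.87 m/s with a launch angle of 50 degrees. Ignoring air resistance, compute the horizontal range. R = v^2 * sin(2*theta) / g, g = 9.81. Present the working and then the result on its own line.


Launch speed squared = 892.2169
sin(2 * 50 deg) = 0.984808
Range = 892.2169 * 0.984808 / 9.81
= 89.568 m

89.568 m


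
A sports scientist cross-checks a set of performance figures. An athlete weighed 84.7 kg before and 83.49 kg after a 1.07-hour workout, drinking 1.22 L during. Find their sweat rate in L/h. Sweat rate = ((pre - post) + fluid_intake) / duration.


Body mass change = 1.21 kg
Total sweat loss = 1.21 + 1.22 = 2.43 L
Rate = 2.43 / 1.07 = 2.271 L/h

2.271 L/h


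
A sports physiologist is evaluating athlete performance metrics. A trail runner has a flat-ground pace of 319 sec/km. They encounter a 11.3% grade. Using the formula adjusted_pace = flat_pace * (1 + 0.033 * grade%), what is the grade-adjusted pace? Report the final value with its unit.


Grade factor = 1 + 0.033 * 11.3 = 1.3729
Adjusted = 319 * 1.3729 = 437.96 sec/km

437.96 s/km


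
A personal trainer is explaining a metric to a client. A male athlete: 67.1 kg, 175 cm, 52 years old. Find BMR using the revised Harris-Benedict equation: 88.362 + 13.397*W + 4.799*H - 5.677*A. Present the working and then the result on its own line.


Intercept = 88.362
Weight contribution = 13.397 * 67.1 = 898.9387
Height contribution = 4.799 * 175 = 839.825
Age contribution = 5.677 * 52 = 295.204
BMR = 88.362 + 898.9387 + 839.825 - 295.204
= 1531.92 kcal/day

1531.92 kcal/day


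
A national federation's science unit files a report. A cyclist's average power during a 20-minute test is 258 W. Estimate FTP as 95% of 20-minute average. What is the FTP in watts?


FTP = 20-min power * 0.95
= 258 * 0.95
= 245.1 W

245.1 W


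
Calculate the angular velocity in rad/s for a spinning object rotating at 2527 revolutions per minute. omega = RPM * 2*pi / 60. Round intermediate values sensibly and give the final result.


omega = RPM * 2*pi / 60
= 2527 * 6.28318531 / 60
= 264.627 rad/s

264.627 rad/s


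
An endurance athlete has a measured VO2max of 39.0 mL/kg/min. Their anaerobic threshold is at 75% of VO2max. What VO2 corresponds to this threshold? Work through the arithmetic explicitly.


Anaerobic threshold VO2 = VO2max * 75%
= 39.0 * 0.75
= 29.25 mL/kg/min

29.25 mL/kg/min


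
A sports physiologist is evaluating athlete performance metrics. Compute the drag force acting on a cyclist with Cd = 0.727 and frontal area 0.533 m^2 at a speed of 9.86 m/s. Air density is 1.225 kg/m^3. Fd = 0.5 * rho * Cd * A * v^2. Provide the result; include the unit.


Step 1: v^2 = 97.2196
Step 2: Fd = 0.5 * 1.225 * 0.727 * 0.533 * 97.2196
= 23.074 N

23.074 N


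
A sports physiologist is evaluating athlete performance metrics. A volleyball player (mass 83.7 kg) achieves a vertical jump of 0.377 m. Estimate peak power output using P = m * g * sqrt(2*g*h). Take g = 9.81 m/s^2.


2 * g * h = 2 * 9.81 * 0.377 = 7.39674
sqrt(7.39674) = 2.719695 m/s
P = 83.7 * 9.81 * 2.719695 = 2233.13 W

2233.13 W


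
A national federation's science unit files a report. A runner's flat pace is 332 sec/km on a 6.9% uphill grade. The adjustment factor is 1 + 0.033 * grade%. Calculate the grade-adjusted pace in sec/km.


Factor = 1 + 0.033 * 6.9 = 1.2277
Adjusted pace = 332 * 1.2277
= 407.6 sec/km

407.6 s/km


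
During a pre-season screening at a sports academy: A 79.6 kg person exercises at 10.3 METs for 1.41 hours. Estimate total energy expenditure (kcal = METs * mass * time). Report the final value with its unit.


Energy = METs * mass(kg) * time(h)
= 10.3 * 79.6 * 1.41
= 1156.03 kcal

1156.03 kcal


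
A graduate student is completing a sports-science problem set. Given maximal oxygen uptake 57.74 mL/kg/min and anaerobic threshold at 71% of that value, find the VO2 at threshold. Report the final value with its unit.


Percentage as decimal = 0.71
VO2 at AT = 57.74 * 0.71 = 41.0 mL/kg/min

41.0 mL/kg/min


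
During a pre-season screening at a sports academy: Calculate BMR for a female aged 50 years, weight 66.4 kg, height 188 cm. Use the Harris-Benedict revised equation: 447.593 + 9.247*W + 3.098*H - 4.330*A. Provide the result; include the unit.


Substituting values:
W term = 9.247 * 66.4 = 614.0008
H term = 3.098 * 188 = 582.424
A term = 4.330 * 50 = 216.5
BMR = 1427.52 kcal/day

1427.52 kcal/day


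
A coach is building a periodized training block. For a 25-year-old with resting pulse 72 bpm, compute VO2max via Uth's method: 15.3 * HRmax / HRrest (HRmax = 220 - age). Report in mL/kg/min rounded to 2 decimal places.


Step 1: HRmax = 220 - 25 = 195 bpm
Step 2: Ratio = 195 / 72 = 2.7083
Step 3: VO2max = 15.3 * 2.7083 = 41.44 mL/kg/min

41.44 mL/kg/min


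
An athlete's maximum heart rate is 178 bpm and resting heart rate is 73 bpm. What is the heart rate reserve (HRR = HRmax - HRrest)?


HRR = HRmax - HRrest
= 178 - 73
= 105 bpm

105 bpm


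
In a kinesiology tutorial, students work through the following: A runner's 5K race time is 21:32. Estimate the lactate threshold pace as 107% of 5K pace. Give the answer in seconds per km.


Total race time = 21*60 + 32 = 1292 seconds
5K pace = 1292 / 5 = 258.4 sec/km
LT pace = 258.4 * 1.07 = 276.49 sec/km

276.49 s/km


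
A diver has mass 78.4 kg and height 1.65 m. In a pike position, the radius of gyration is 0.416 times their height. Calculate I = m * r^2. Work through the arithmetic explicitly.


r = 0.416 * 1.65 = 0.6864 m
I = m * r^2 = 78.4 * 0.471145 = 36.938 kg*m^2

36.938 kg*m^2


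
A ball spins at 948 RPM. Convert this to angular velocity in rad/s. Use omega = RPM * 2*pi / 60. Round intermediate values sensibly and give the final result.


omega = 948 * 2 * pi / 60
= 948 * 6.28318531 / 60
= 5956.46 / 60
= 99.274 rad/s

99.274 rad/s


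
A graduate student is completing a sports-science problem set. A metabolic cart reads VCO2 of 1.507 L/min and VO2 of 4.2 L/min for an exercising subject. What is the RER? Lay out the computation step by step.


RER = VCO2 / VO2 = 1.507 / 4.2 = 0.3588

0.3588


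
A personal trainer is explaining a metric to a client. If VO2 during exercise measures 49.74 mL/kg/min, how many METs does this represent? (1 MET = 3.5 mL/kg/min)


METs = VO2 / 3.5 = 49.74 / 3.5 = 14.21

14.21 METs


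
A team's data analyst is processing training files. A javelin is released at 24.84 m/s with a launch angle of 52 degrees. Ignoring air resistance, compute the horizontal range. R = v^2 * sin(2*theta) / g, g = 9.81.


Launch speed squared = 617.0256
sin(2 * 52 deg) = 0.970296
Range = 617.0256 * 0.970296 / 9.81
= 61.029 m

61.029 m


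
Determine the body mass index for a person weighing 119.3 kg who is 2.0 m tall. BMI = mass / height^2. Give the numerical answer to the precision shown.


BMI = mass / height^2
= 119.3 / 2.0^2
= 119.3 / 4.0
= 29.83 kg/m^2

29.83 kg/m^2


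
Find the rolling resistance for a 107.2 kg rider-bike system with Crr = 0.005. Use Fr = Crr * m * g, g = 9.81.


m * g = 107.2 * 9.81 = 1051.632 N
Fr = 0.005 * 1051.632 = 5.258 N

5.258 N


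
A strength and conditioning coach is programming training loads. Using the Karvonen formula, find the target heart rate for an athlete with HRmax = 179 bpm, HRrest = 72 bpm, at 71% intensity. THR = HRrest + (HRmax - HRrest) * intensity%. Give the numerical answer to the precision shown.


HRR = 179 - 72 = 107
THR = 72 + 107 * 0.71
= 72 + 75.97
= 147.97 bpm

147.97 bpm


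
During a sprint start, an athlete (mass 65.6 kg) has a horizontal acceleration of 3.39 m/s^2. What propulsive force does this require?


Propulsive force = mass * acceleration
= 65.6 kg * 3.39 m/s^2
= 222.38 N

222.38 N


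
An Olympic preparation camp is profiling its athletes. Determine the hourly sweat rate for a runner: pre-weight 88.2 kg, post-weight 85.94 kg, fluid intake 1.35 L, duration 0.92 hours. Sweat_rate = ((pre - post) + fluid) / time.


Mass lost = 88.2 - 85.94 = 2.26 kg
Add fluid consumed: 2.26 + 1.35 = 3.61 L total sweat
Sweat rate = 3.61 / 0.92 = 3.924 L/h

3.924 L/h
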